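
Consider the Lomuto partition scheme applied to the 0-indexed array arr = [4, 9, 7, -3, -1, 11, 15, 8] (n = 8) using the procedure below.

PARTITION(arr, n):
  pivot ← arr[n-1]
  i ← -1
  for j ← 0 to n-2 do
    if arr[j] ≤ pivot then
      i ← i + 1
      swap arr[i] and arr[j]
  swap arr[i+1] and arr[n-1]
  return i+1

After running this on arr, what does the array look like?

pivot=8, i=-1
j=0: 4≤8, i=0, swap(0,0) ⇒ [4, 9, 7, -3, -1, 11, 15, 8]
j=1: 9>8, skip
j=2: 7≤8, i=1, swap(1,2) ⇒ [4, 7, 9, -3, -1, 11, 15, 8]
j=3: -3≤8, i=2, swap(2,3) ⇒ [4, 7, -3, 9, -1, 11, 15, 8]
j=4: -1≤8, i=3, swap(3,4) ⇒ [4, 7, -3, -1, 9, 11, 15, 8]
j=5: 11>8, skip
j=6: 15>8, skip
swap(4,7) ⇒ [4, 7, -3, -1, 8, 11, 15, 9]; return 4

[4, 7, -3, -1, 8, 11, 15, 9]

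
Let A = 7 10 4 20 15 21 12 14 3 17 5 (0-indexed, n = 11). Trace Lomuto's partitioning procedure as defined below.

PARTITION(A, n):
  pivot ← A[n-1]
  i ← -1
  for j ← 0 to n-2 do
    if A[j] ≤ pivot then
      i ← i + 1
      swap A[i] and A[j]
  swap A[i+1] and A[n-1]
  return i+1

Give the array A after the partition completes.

pivot=5, i=-1
j=0: 7>5, skip
j=1: 10>5, skip
j=2: 4≤5, i=0, swap(0,2) ⇒ 4 10 7 20 15 21 12 14 3 17 5
j=3: 20>5, skip
j=4: 15>5, skip
j=5: 21>5, skip
j=6: 12>5, skip
j=7: 14>5, skip
j=8: 3≤5, i=1, swap(1,8) ⇒ 4 3 7 20 15 21 12 14 10 17 5
j=9: 17>5, skip
swap(2,10) ⇒ 4 3 5 20 15 21 12 14 10 17 7; return 2

4 3 5 20 15 21 12 14 10 17 7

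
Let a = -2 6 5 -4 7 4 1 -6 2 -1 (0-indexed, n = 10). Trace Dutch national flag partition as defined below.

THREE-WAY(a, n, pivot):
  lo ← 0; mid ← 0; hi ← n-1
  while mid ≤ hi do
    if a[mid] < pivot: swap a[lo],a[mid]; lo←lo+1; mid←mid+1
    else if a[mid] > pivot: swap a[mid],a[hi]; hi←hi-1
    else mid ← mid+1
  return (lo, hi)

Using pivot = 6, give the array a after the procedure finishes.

-2 5 -4 -1 4 1 -6 2 6 7

pivot = 6; lo=0, mid=0, hi=9
a[mid]=-2<6: swap a[0],a[0]; lo=1,mid=1 → -2 6 5 -4 7 4 1 -6 2 -1
a[mid]=6=6: mid=2
a[mid]=5<6: swap a[1],a[2]; lo=2,mid=3 → -2 5 6 -4 7 4 1 -6 2 -1
a[mid]=-4<6: swap a[2],a[3]; lo=3,mid=4 → -2 5 -4 6 7 4 1 -6 2 -1
a[mid]=7>6: swap a[4],a[9]; hi=8 → -2 5 -4 6 -1 4 1 -6 2 7
a[mid]=-1<6: swap a[3],a[4]; lo=4,mid=5 → -2 5 -4 -1 6 4 1 -6 2 7
a[mid]=4<6: swap a[4],a[5]; lo=5,mid=6 → -2 5 -4 -1 4 6 1 -6 2 7
a[mid]=1<6: swap a[5],a[6]; lo=6,mid=7 → -2 5 -4 -1 4 1 6 -6 2 7
a[mid]=-6<6: swap a[6],a[7]; lo=7,mid=8 → -2 5 -4 -1 4 1 -6 6 2 7
a[mid]=2<6: swap a[7],a[8]; lo=8,mid=9 → -2 5 -4 -1 4 1 -6 2 6 7
end: lo=8, hi=8; a = -2 5 -4 -1 4 1 -6 2 6 7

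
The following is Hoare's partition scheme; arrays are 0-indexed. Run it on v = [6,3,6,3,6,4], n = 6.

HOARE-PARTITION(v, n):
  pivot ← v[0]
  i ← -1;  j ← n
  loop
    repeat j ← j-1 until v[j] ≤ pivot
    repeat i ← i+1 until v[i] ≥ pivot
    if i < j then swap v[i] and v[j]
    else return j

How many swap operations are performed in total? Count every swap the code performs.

2

pivot=6
j stops at 5 (4), i stops at 0 (6); swap ⇒ [4,3,6,3,6,6]
j stops at 4 (6), i stops at 2 (6); swap ⇒ [4,3,6,3,6,6]
j stops at 3, i stops at 4; i≥j ⇒ return 3. v=[4,3,6,3,6,6]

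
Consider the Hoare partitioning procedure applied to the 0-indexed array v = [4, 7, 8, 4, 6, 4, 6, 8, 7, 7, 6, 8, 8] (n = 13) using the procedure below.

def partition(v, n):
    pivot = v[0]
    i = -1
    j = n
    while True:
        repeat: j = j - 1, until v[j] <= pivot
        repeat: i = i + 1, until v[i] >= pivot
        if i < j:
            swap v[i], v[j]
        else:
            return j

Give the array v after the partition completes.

[4, 4, 8, 7, 6, 4, 6, 8, 7, 7, 6, 8, 8]

pivot = v[0] = 4; i = -1, j = 13
j→5 (v[5]=4≤4), i→0 (v[0]=4≥4); i<j, swap → [4, 7, 8, 4, 6, 4, 6, 8, 7, 7, 6, 8, 8]
j→3 (v[3]=4≤4), i→1 (v[1]=7≥4); i<j, swap → [4, 4, 8, 7, 6, 4, 6, 8, 7, 7, 6, 8, 8]
j→1, i→2; i≥j, return j=1. v = [4, 4, 8, 7, 6, 4, 6, 8, 7, 7, 6, 8, 8]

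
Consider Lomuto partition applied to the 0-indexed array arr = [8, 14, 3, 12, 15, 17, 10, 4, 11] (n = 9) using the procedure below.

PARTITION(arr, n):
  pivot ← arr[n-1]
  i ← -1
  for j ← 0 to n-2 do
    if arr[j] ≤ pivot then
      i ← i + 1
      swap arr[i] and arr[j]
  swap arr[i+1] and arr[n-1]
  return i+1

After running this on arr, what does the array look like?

pivot = arr[8] = 11; i = -1
j=0: arr[0]=8 ≤ 11 → i=0, swap arr[0],arr[0] (no change) → [8, 14, 3, 12, 15, 17, 10, 4, 11]
j=1: arr[1]=14 > 11 → no swap
j=2: arr[2]=3 ≤ 11 → i=1, swap arr[1],arr[2] → [8, 3, 14, 12, 15, 17, 10, 4, 11]
j=3: arr[3]=12 > 11 → no swap
j=4: arr[4]=15 > 11 → no swap
j=5: arr[5]=17 > 11 → no swap
j=6: arr[6]=10 ≤ 11 → i=2, swap arr[2],arr[6] → [8, 3, 10, 12, 15, 17, 14, 4, 11]
j=7: arr[7]=4 ≤ 11 → i=3, swap arr[3],arr[7] → [8, 3, 10, 4, 15, 17, 14, 12, 11]
final swap arr[4],arr[8] → [8, 3, 10, 4, 11, 17, 14, 12, 15]; return 4

[8, 3, 10, 4, 11, 17, 14, 12, 15]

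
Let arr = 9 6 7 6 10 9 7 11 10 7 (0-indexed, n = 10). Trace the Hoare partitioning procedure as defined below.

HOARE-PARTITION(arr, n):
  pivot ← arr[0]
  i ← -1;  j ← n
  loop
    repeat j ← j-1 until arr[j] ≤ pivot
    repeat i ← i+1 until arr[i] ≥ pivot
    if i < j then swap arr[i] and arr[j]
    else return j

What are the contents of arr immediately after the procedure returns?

7 6 7 6 7 9 10 11 10 9

pivot=9
j stops at 9 (7), i stops at 0 (9); swap ⇒ 7 6 7 6 10 9 7 11 10 9
j stops at 6 (7), i stops at 4 (10); swap ⇒ 7 6 7 6 7 9 10 11 10 9
j stops at 5, i stops at 5; i≥j ⇒ return 5. arr=7 6 7 6 7 9 10 11 10 9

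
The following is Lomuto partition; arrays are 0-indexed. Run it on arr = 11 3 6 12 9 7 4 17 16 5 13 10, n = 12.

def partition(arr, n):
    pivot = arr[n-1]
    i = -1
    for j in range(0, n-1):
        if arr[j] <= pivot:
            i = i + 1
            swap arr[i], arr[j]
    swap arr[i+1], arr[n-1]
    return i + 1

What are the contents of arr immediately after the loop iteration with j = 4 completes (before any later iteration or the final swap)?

3 6 9 12 11 7 4 17 16 5 13 10

pivot=10, i=-1
j=0: 11>10, skip
j=1: 3≤10, i=0, swap(0,1) ⇒ 3 11 6 12 9 7 4 17 16 5 13 10
j=2: 6≤10, i=1, swap(1,2) ⇒ 3 6 11 12 9 7 4 17 16 5 13 10
j=3: 12>10, skip
j=4: 9≤10, i=2, swap(2,4) ⇒ 3 6 9 12 11 7 4 17 16 5 13 10
(after j=4) arr = 3 6 9 12 11 7 4 17 16 5 13 10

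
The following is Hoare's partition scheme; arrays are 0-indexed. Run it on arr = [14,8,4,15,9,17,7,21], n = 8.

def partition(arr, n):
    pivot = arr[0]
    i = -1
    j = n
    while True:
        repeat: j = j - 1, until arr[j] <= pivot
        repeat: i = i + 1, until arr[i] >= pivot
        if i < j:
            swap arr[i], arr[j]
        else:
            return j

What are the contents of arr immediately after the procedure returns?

pivot = arr[0] = 14; i = -1, j = 8
j→6 (arr[6]=7≤14), i→0 (arr[0]=14≥14); i<j, swap → [7,8,4,15,9,17,14,21]
j→4 (arr[4]=9≤14), i→3 (arr[3]=15≥14); i<j, swap → [7,8,4,9,15,17,14,21]
j→3, i→4; i≥j, return j=3. arr = [7,8,4,9,15,17,14,21]

[7,8,4,9,15,17,14,21]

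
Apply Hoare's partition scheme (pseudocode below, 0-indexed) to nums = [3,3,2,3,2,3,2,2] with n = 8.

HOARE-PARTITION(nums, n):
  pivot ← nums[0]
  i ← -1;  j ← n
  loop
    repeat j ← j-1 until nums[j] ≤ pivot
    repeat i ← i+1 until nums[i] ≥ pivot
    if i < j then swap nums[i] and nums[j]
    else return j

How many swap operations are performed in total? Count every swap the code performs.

3

pivot = nums[0] = 3; i = -1, j = 8
j→7 (nums[7]=2≤3), i→0 (nums[0]=3≥3); i<j, swap → [2,3,2,3,2,3,2,3]
j→6 (nums[6]=2≤3), i→1 (nums[1]=3≥3); i<j, swap → [2,2,2,3,2,3,3,3]
j→5 (nums[5]=3≤3), i→3 (nums[3]=3≥3); i<j, swap → [2,2,2,3,2,3,3,3]
j→4, i→5; i≥j, return j=4. nums = [2,2,2,3,2,3,3,3]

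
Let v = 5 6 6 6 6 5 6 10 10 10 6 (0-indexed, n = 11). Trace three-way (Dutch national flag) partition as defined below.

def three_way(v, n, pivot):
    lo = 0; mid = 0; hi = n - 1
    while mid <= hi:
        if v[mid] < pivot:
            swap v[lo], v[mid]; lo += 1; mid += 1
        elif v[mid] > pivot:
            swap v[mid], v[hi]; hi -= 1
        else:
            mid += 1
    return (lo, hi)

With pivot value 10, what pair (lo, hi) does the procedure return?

(8, 10)

pivot = 10; lo=0, mid=0, hi=10
v[mid]=5<10: swap v[0],v[0]; lo=1,mid=1 → 5 6 6 6 6 5 6 10 10 10 6
v[mid]=6<10: swap v[1],v[1]; lo=2,mid=2 → 5 6 6 6 6 5 6 10 10 10 6
v[mid]=6<10: swap v[2],v[2]; lo=3,mid=3 → 5 6 6 6 6 5 6 10 10 10 6
v[mid]=6<10: swap v[3],v[3]; lo=4,mid=4 → 5 6 6 6 6 5 6 10 10 10 6
v[mid]=6<10: swap v[4],v[4]; lo=5,mid=5 → 5 6 6 6 6 5 6 10 10 10 6
v[mid]=5<10: swap v[5],v[5]; lo=6,mid=6 → 5 6 6 6 6 5 6 10 10 10 6
v[mid]=6<10: swap v[6],v[6]; lo=7,mid=7 → 5 6 6 6 6 5 6 10 10 10 6
v[mid]=10=10: mid=8
v[mid]=10=10: mid=9
v[mid]=10=10: mid=10
v[mid]=6<10: swap v[7],v[10]; lo=8,mid=11 → 5 6 6 6 6 5 6 6 10 10 10
end: lo=8, hi=10; v = 5 6 6 6 6 5 6 6 10 10 10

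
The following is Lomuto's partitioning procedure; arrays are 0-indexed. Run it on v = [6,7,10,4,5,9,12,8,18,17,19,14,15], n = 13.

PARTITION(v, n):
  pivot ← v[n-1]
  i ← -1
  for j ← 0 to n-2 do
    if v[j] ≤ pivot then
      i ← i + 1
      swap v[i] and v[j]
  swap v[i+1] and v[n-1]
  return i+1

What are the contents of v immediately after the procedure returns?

[6,7,10,4,5,9,12,8,14,15,19,18,17]

pivot = v[12] = 15; i = -1
j=0: v[0]=6 ≤ 15 → i=0, swap v[0],v[0] (no change) → [6,7,10,4,5,9,12,8,18,17,19,14,15]
j=1: v[1]=7 ≤ 15 → i=1, swap v[1],v[1] (no change) → [6,7,10,4,5,9,12,8,18,17,19,14,15]
j=2: v[2]=10 ≤ 15 → i=2, swap v[2],v[2] (no change) → [6,7,10,4,5,9,12,8,18,17,19,14,15]
j=3: v[3]=4 ≤ 15 → i=3, swap v[3],v[3] (no change) → [6,7,10,4,5,9,12,8,18,17,19,14,15]
j=4: v[4]=5 ≤ 15 → i=4, swap v[4],v[4] (no change) → [6,7,10,4,5,9,12,8,18,17,19,14,15]
j=5: v[5]=9 ≤ 15 → i=5, swap v[5],v[5] (no change) → [6,7,10,4,5,9,12,8,18,17,19,14,15]
j=6: v[6]=12 ≤ 15 → i=6, swap v[6],v[6] (no change) → [6,7,10,4,5,9,12,8,18,17,19,14,15]
j=7: v[7]=8 ≤ 15 → i=7, swap v[7],v[7] (no change) → [6,7,10,4,5,9,12,8,18,17,19,14,15]
j=8: v[8]=18 > 15 → no swap
j=9: v[9]=17 > 15 → no swap
j=10: v[10]=19 > 15 → no swap
j=11: v[11]=14 ≤ 15 → i=8, swap v[8],v[11] → [6,7,10,4,5,9,12,8,14,17,19,18,15]
final swap v[9],v[12] → [6,7,10,4,5,9,12,8,14,15,19,18,17]; return 9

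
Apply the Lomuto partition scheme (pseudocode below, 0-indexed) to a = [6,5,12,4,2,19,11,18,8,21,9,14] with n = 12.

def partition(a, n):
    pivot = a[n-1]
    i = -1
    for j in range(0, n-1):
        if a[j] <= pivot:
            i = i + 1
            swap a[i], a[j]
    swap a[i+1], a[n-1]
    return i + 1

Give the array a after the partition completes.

pivot = a[11] = 14; i = -1
j=0: a[0]=6 ≤ 14 → i=0, swap a[0],a[0] (no change) → [6,5,12,4,2,19,11,18,8,21,9,14]
j=1: a[1]=5 ≤ 14 → i=1, swap a[1],a[1] (no change) → [6,5,12,4,2,19,11,18,8,21,9,14]
j=2: a[2]=12 ≤ 14 → i=2, swap a[2],a[2] (no change) → [6,5,12,4,2,19,11,18,8,21,9,14]
j=3: a[3]=4 ≤ 14 → i=3, swap a[3],a[3] (no change) → [6,5,12,4,2,19,11,18,8,21,9,14]
j=4: a[4]=2 ≤ 14 → i=4, swap a[4],a[4] (no change) → [6,5,12,4,2,19,11,18,8,21,9,14]
j=5: a[5]=19 > 14 → no swap
j=6: a[6]=11 ≤ 14 → i=5, swap a[5],a[6] → [6,5,12,4,2,11,19,18,8,21,9,14]
j=7: a[7]=18 > 14 → no swap
j=8: a[8]=8 ≤ 14 → i=6, swap a[6],a[8] → [6,5,12,4,2,11,8,18,19,21,9,14]
j=9: a[9]=21 > 14 → no swap
j=10: a[10]=9 ≤ 14 → i=7, swap a[7],a[10] → [6,5,12,4,2,11,8,9,19,21,18,14]
final swap a[8],a[11] → [6,5,12,4,2,11,8,9,14,21,18,19]; return 8

[6,5,12,4,2,11,8,9,14,21,18,19]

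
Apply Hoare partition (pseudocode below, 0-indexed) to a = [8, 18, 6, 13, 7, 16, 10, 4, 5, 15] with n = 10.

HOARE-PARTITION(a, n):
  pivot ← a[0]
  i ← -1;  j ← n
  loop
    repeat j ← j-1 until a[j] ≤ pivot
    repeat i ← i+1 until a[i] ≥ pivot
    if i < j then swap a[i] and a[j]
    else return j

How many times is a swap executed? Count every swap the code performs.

pivot=8
j stops at 8 (5), i stops at 0 (8); swap ⇒ [5, 18, 6, 13, 7, 16, 10, 4, 8, 15]
j stops at 7 (4), i stops at 1 (18); swap ⇒ [5, 4, 6, 13, 7, 16, 10, 18, 8, 15]
j stops at 4 (7), i stops at 3 (13); swap ⇒ [5, 4, 6, 7, 13, 16, 10, 18, 8, 15]
j stops at 3, i stops at 4; i≥j ⇒ return 3. a=[5, 4, 6, 7, 13, 16, 10, 18, 8, 15]

3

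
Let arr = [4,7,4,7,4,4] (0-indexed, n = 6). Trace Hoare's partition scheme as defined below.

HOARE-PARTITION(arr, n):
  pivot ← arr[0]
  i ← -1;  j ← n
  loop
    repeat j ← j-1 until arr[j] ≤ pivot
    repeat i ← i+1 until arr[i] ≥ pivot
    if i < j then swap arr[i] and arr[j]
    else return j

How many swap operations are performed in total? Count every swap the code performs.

2

pivot = arr[0] = 4; i = -1, j = 6
j→5 (arr[5]=4≤4), i→0 (arr[0]=4≥4); i<j, swap → [4,7,4,7,4,4]
j→4 (arr[4]=4≤4), i→1 (arr[1]=7≥4); i<j, swap → [4,4,4,7,7,4]
j→2, i→2; i≥j, return j=2. arr = [4,4,4,7,7,4]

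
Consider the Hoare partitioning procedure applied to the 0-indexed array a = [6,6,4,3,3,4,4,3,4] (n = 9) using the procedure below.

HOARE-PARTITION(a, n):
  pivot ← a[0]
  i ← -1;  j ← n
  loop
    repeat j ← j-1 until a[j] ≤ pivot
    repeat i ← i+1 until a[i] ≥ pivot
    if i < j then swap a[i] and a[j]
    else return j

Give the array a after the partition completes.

[4,3,4,3,3,4,4,6,6]

pivot = a[0] = 6; i = -1, j = 9
j→8 (a[8]=4≤6), i→0 (a[0]=6≥6); i<j, swap → [4,6,4,3,3,4,4,3,6]
j→7 (a[7]=3≤6), i→1 (a[1]=6≥6); i<j, swap → [4,3,4,3,3,4,4,6,6]
j→6, i→7; i≥j, return j=6. a = [4,3,4,3,3,4,4,6,6]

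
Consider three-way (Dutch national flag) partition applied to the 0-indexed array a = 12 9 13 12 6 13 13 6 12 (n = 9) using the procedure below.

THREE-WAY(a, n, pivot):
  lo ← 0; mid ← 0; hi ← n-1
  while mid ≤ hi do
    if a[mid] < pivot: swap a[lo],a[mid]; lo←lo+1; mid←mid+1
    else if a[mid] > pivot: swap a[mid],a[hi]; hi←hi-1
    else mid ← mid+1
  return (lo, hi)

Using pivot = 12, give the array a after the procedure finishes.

9 6 6 12 12 12 13 13 13

pivot = 12; lo=0, mid=0, hi=8
a[mid]=12=12: mid=1
a[mid]=9<12: swap a[0],a[1]; lo=1,mid=2 → 9 12 13 12 6 13 13 6 12
a[mid]=13>12: swap a[2],a[8]; hi=7 → 9 12 12 12 6 13 13 6 13
a[mid]=12=12: mid=3
a[mid]=12=12: mid=4
a[mid]=6<12: swap a[1],a[4]; lo=2,mid=5 → 9 6 12 12 12 13 13 6 13
a[mid]=13>12: swap a[5],a[7]; hi=6 → 9 6 12 12 12 6 13 13 13
a[mid]=6<12: swap a[2],a[5]; lo=3,mid=6 → 9 6 6 12 12 12 13 13 13
a[mid]=13>12: swap a[6],a[6]; hi=5 → 9 6 6 12 12 12 13 13 13
end: lo=3, hi=5; a = 9 6 6 12 12 12 13 13 13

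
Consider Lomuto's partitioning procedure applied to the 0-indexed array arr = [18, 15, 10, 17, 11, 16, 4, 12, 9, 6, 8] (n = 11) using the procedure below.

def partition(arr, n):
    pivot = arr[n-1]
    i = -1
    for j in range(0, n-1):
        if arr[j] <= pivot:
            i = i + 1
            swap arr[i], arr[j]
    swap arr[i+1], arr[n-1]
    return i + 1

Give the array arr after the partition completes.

pivot=8, i=-1
j=0: 18>8, skip
j=1: 15>8, skip
j=2: 10>8, skip
j=3: 17>8, skip
j=4: 11>8, skip
j=5: 16>8, skip
j=6: 4≤8, i=0, swap(0,6) ⇒ [4, 15, 10, 17, 11, 16, 18, 12, 9, 6, 8]
j=7: 12>8, skip
j=8: 9>8, skip
j=9: 6≤8, i=1, swap(1,9) ⇒ [4, 6, 10, 17, 11, 16, 18, 12, 9, 15, 8]
swap(2,10) ⇒ [4, 6, 8, 17, 11, 16, 18, 12, 9, 15, 10]; return 2

[4, 6, 8, 17, 11, 16, 18, 12, 9, 15, 10]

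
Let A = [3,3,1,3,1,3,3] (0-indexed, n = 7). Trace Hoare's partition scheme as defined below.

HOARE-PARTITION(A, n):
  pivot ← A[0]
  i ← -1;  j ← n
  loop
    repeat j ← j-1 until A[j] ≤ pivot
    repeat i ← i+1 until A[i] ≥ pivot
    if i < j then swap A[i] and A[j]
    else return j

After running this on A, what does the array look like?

[3,3,1,1,3,3,3]

pivot=3
j stops at 6 (3), i stops at 0 (3); swap ⇒ [3,3,1,3,1,3,3]
j stops at 5 (3), i stops at 1 (3); swap ⇒ [3,3,1,3,1,3,3]
j stops at 4 (1), i stops at 3 (3); swap ⇒ [3,3,1,1,3,3,3]
j stops at 3, i stops at 4; i≥j ⇒ return 3. A=[3,3,1,1,3,3,3]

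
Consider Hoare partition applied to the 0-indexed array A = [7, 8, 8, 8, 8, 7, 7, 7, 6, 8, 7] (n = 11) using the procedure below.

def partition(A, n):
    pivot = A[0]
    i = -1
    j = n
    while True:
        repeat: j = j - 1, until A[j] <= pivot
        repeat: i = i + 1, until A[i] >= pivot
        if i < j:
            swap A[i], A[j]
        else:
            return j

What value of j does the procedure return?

pivot = A[0] = 7; i = -1, j = 11
j→10 (A[10]=7≤7), i→0 (A[0]=7≥7); i<j, swap → [7, 8, 8, 8, 8, 7, 7, 7, 6, 8, 7]
j→8 (A[8]=6≤7), i→1 (A[1]=8≥7); i<j, swap → [7, 6, 8, 8, 8, 7, 7, 7, 8, 8, 7]
j→7 (A[7]=7≤7), i→2 (A[2]=8≥7); i<j, swap → [7, 6, 7, 8, 8, 7, 7, 8, 8, 8, 7]
j→6 (A[6]=7≤7), i→3 (A[3]=8≥7); i<j, swap → [7, 6, 7, 7, 8, 7, 8, 8, 8, 8, 7]
j→5 (A[5]=7≤7), i→4 (A[4]=8≥7); i<j, swap → [7, 6, 7, 7, 7, 8, 8, 8, 8, 8, 7]
j→4, i→5; i≥j, return j=4. A = [7, 6, 7, 7, 7, 8, 8, 8, 8, 8, 7]

4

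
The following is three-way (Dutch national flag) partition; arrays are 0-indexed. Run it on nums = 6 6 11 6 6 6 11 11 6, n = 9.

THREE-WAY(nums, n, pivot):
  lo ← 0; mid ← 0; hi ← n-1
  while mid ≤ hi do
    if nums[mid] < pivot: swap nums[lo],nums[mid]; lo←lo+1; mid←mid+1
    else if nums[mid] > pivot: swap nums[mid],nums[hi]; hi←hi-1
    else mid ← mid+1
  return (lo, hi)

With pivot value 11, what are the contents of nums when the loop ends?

lo=0 mid=0 hi=8
6<11: swap(0,0), lo=1 mid=1 ⇒ 6 6 11 6 6 6 11 11 6
6<11: swap(1,1), lo=2 mid=2 ⇒ 6 6 11 6 6 6 11 11 6
11=11: mid=3
6<11: swap(2,3), lo=3 mid=4 ⇒ 6 6 6 11 6 6 11 11 6
6<11: swap(3,4), lo=4 mid=5 ⇒ 6 6 6 6 11 6 11 11 6
6<11: swap(4,5), lo=5 mid=6 ⇒ 6 6 6 6 6 11 11 11 6
11=11: mid=7
11=11: mid=8
6<11: swap(5,8), lo=6 mid=9 ⇒ 6 6 6 6 6 6 11 11 11
done. lo=6 hi=8; nums=6 6 6 6 6 6 11 11 11

6 6 6 6 6 6 11 11 11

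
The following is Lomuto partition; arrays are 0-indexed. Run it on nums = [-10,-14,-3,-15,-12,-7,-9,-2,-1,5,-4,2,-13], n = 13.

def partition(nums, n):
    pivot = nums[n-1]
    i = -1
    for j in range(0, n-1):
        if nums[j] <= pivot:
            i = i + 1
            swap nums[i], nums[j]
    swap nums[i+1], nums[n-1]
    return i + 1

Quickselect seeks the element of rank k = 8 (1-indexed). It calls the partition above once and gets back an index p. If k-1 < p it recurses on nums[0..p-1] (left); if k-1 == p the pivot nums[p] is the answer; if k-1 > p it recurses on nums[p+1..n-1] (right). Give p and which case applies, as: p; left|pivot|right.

2; right

pivot=-13, i=-1
j=0: -10>-13, skip
j=1: -14≤-13, i=0, swap(0,1) ⇒ [-14,-10,-3,-15,-12,-7,-9,-2,-1,5,-4,2,-13]
j=2: -3>-13, skip
j=3: -15≤-13, i=1, swap(1,3) ⇒ [-14,-15,-3,-10,-12,-7,-9,-2,-1,5,-4,2,-13]
j=4: -12>-13, skip
j=5: -7>-13, skip
j=6: -9>-13, skip
j=7: -2>-13, skip
j=8: -1>-13, skip
j=9: 5>-13, skip
j=10: -4>-13, skip
j=11: 2>-13, skip
swap(2,12) ⇒ [-14,-15,-13,-10,-12,-7,-9,-2,-1,5,-4,2,-3]; return 2
p = 2; k-1 = 7 > 2 ⇒ right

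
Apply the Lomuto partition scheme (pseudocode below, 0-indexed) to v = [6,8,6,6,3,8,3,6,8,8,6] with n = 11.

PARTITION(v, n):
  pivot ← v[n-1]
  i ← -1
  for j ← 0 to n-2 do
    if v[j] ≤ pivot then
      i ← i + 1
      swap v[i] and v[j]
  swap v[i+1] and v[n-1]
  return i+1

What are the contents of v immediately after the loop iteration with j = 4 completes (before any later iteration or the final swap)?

pivot=6, i=-1
j=0: 6≤6, i=0, swap(0,0) ⇒ [6,8,6,6,3,8,3,6,8,8,6]
j=1: 8>6, skip
j=2: 6≤6, i=1, swap(1,2) ⇒ [6,6,8,6,3,8,3,6,8,8,6]
j=3: 6≤6, i=2, swap(2,3) ⇒ [6,6,6,8,3,8,3,6,8,8,6]
j=4: 3≤6, i=3, swap(3,4) ⇒ [6,6,6,3,8,8,3,6,8,8,6]
(after j=4) v = [6,6,6,3,8,8,3,6,8,8,6]

[6,6,6,3,8,8,3,6,8,8,6]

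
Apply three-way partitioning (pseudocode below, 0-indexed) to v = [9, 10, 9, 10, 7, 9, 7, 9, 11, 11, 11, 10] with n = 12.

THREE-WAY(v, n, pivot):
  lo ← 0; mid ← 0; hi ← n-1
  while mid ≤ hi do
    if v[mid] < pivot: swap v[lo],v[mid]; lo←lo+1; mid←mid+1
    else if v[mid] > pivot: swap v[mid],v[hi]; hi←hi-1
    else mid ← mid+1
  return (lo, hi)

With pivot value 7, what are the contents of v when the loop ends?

[7, 7, 10, 9, 9, 10, 9, 11, 11, 11, 10, 9]

pivot = 7; lo=0, mid=0, hi=11
v[mid]=9>7: swap v[0],v[11]; hi=10 → [10, 10, 9, 10, 7, 9, 7, 9, 11, 11, 11, 9]
v[mid]=10>7: swap v[0],v[10]; hi=9 → [11, 10, 9, 10, 7, 9, 7, 9, 11, 11, 10, 9]
v[mid]=11>7: swap v[0],v[9]; hi=8 → [11, 10, 9, 10, 7, 9, 7, 9, 11, 11, 10, 9]
v[mid]=11>7: swap v[0],v[8]; hi=7 → [11, 10, 9, 10, 7, 9, 7, 9, 11, 11, 10, 9]
v[mid]=11>7: swap v[0],v[7]; hi=6 → [9, 10, 9, 10, 7, 9, 7, 11, 11, 11, 10, 9]
v[mid]=9>7: swap v[0],v[6]; hi=5 → [7, 10, 9, 10, 7, 9, 9, 11, 11, 11, 10, 9]
v[mid]=7=7: mid=1
v[mid]=10>7: swap v[1],v[5]; hi=4 → [7, 9, 9, 10, 7, 10, 9, 11, 11, 11, 10, 9]
v[mid]=9>7: swap v[1],v[4]; hi=3 → [7, 7, 9, 10, 9, 10, 9, 11, 11, 11, 10, 9]
v[mid]=7=7: mid=2
v[mid]=9>7: swap v[2],v[3]; hi=2 → [7, 7, 10, 9, 9, 10, 9, 11, 11, 11, 10, 9]
v[mid]=10>7: swap v[2],v[2]; hi=1 → [7, 7, 10, 9, 9, 10, 9, 11, 11, 11, 10, 9]
end: lo=0, hi=1; v = [7, 7, 10, 9, 9, 10, 9, 11, 11, 11, 10, 9]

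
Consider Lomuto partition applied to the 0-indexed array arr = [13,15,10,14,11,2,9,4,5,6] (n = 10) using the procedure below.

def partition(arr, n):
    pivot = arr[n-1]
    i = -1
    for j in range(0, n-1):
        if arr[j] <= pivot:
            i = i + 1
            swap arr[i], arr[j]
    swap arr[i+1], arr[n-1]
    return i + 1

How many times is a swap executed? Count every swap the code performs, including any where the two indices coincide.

4

pivot = arr[9] = 6; i = -1
j=0: arr[0]=13 > 6 → no swap
j=1: arr[1]=15 > 6 → no swap
j=2: arr[2]=10 > 6 → no swap
j=3: arr[3]=14 > 6 → no swap
j=4: arr[4]=11 > 6 → no swap
j=5: arr[5]=2 ≤ 6 → i=0, swap arr[0],arr[5] → [2,15,10,14,11,13,9,4,5,6]
j=6: arr[6]=9 > 6 → no swap
j=7: arr[7]=4 ≤ 6 → i=1, swap arr[1],arr[7] → [2,4,10,14,11,13,9,15,5,6]
j=8: arr[8]=5 ≤ 6 → i=2, swap arr[2],arr[8] → [2,4,5,14,11,13,9,15,10,6]
final swap arr[3],arr[9] → [2,4,5,6,11,13,9,15,10,14]; return 3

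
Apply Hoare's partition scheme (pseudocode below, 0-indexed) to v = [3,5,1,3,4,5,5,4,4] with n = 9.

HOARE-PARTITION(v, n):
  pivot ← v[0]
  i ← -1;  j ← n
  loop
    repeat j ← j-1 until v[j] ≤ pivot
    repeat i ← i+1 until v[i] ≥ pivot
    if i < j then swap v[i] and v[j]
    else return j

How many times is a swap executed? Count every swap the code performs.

2

pivot=3
j stops at 3 (3), i stops at 0 (3); swap ⇒ [3,5,1,3,4,5,5,4,4]
j stops at 2 (1), i stops at 1 (5); swap ⇒ [3,1,5,3,4,5,5,4,4]
j stops at 1, i stops at 2; i≥j ⇒ return 1. v=[3,1,5,3,4,5,5,4,4]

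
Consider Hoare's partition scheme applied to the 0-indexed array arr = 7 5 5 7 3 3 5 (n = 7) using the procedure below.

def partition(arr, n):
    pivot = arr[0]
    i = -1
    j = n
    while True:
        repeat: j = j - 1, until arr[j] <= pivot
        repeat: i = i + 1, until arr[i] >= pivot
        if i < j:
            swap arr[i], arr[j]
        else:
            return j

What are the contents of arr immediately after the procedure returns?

5 5 5 3 3 7 7

pivot = arr[0] = 7; i = -1, j = 7
j→6 (arr[6]=5≤7), i→0 (arr[0]=7≥7); i<j, swap → 5 5 5 7 3 3 7
j→5 (arr[5]=3≤7), i→3 (arr[3]=7≥7); i<j, swap → 5 5 5 3 3 7 7
j→4, i→5; i≥j, return j=4. arr = 5 5 5 3 3 7 7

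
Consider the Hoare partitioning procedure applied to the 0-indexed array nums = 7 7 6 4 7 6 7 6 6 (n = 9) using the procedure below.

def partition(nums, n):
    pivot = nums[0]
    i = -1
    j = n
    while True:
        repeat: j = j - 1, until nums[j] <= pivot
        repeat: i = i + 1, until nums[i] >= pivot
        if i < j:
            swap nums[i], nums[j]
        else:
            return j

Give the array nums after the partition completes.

pivot = nums[0] = 7; i = -1, j = 9
j→8 (nums[8]=6≤7), i→0 (nums[0]=7≥7); i<j, swap → 6 7 6 4 7 6 7 6 7
j→7 (nums[7]=6≤7), i→1 (nums[1]=7≥7); i<j, swap → 6 6 6 4 7 6 7 7 7
j→6 (nums[6]=7≤7), i→4 (nums[4]=7≥7); i<j, swap → 6 6 6 4 7 6 7 7 7
j→5, i→6; i≥j, return j=5. nums = 6 6 6 4 7 6 7 7 7

6 6 6 4 7 6 7 7 7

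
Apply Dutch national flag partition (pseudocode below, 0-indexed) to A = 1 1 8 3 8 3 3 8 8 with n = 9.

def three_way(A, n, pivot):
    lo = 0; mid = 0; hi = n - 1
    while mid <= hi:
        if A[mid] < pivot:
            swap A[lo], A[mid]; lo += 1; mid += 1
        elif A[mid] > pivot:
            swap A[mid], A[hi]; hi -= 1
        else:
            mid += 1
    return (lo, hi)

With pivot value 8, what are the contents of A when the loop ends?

1 1 3 3 3 8 8 8 8

pivot = 8; lo=0, mid=0, hi=8
A[mid]=1<8: swap A[0],A[0]; lo=1,mid=1 → 1 1 8 3 8 3 3 8 8
A[mid]=1<8: swap A[1],A[1]; lo=2,mid=2 → 1 1 8 3 8 3 3 8 8
A[mid]=8=8: mid=3
A[mid]=3<8: swap A[2],A[3]; lo=3,mid=4 → 1 1 3 8 8 3 3 8 8
A[mid]=8=8: mid=5
A[mid]=3<8: swap A[3],A[5]; lo=4,mid=6 → 1 1 3 3 8 8 3 8 8
A[mid]=3<8: swap A[4],A[6]; lo=5,mid=7 → 1 1 3 3 3 8 8 8 8
A[mid]=8=8: mid=8
A[mid]=8=8: mid=9
end: lo=5, hi=8; A = 1 1 3 3 3 8 8 8 8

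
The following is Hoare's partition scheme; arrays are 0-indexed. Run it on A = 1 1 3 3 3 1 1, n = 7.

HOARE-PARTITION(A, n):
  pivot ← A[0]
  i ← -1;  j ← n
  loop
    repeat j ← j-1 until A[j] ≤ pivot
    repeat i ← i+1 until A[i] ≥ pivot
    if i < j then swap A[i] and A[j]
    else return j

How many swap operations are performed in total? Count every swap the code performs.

2

pivot=1
j stops at 6 (1), i stops at 0 (1); swap ⇒ 1 1 3 3 3 1 1
j stops at 5 (1), i stops at 1 (1); swap ⇒ 1 1 3 3 3 1 1
j stops at 1, i stops at 2; i≥j ⇒ return 1. A=1 1 3 3 3 1 1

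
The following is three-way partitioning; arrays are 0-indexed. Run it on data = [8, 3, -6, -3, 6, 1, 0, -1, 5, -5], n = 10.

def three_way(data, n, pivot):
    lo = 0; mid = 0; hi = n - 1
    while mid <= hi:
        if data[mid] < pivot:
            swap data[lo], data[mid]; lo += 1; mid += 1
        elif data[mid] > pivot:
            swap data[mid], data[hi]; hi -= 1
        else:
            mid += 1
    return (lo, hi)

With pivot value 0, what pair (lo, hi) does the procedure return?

pivot = 0; lo=0, mid=0, hi=9
data[mid]=8>0: swap data[0],data[9]; hi=8 → [-5, 3, -6, -3, 6, 1, 0, -1, 5, 8]
data[mid]=-5<0: swap data[0],data[0]; lo=1,mid=1 → [-5, 3, -6, -3, 6, 1, 0, -1, 5, 8]
data[mid]=3>0: swap data[1],data[8]; hi=7 → [-5, 5, -6, -3, 6, 1, 0, -1, 3, 8]
data[mid]=5>0: swap data[1],data[7]; hi=6 → [-5, -1, -6, -3, 6, 1, 0, 5, 3, 8]
data[mid]=-1<0: swap data[1],data[1]; lo=2,mid=2 → [-5, -1, -6, -3, 6, 1, 0, 5, 3, 8]
data[mid]=-6<0: swap data[2],data[2]; lo=3,mid=3 → [-5, -1, -6, -3, 6, 1, 0, 5, 3, 8]
data[mid]=-3<0: swap data[3],data[3]; lo=4,mid=4 → [-5, -1, -6, -3, 6, 1, 0, 5, 3, 8]
data[mid]=6>0: swap data[4],data[6]; hi=5 → [-5, -1, -6, -3, 0, 1, 6, 5, 3, 8]
data[mid]=0=0: mid=5
data[mid]=1>0: swap data[5],data[5]; hi=4 → [-5, -1, -6, -3, 0, 1, 6, 5, 3, 8]
end: lo=4, hi=4; data = [-5, -1, -6, -3, 0, 1, 6, 5, 3, 8]

(4, 4)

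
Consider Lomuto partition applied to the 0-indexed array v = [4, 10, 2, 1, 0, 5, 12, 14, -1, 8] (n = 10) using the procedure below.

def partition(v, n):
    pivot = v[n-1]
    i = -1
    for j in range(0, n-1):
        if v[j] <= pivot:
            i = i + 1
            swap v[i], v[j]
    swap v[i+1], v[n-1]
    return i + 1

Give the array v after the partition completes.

[4, 2, 1, 0, 5, -1, 8, 14, 10, 12]

pivot = v[9] = 8; i = -1
j=0: v[0]=4 ≤ 8 → i=0, swap v[0],v[0] (no change) → [4, 10, 2, 1, 0, 5, 12, 14, -1, 8]
j=1: v[1]=10 > 8 → no swap
j=2: v[2]=2 ≤ 8 → i=1, swap v[1],v[2] → [4, 2, 10, 1, 0, 5, 12, 14, -1, 8]
j=3: v[3]=1 ≤ 8 → i=2, swap v[2],v[3] → [4, 2, 1, 10, 0, 5, 12, 14, -1, 8]
j=4: v[4]=0 ≤ 8 → i=3, swap v[3],v[4] → [4, 2, 1, 0, 10, 5, 12, 14, -1, 8]
j=5: v[5]=5 ≤ 8 → i=4, swap v[4],v[5] → [4, 2, 1, 0, 5, 10, 12, 14, -1, 8]
j=6: v[6]=12 > 8 → no swap
j=7: v[7]=14 > 8 → no swap
j=8: v[8]=-1 ≤ 8 → i=5, swap v[5],v[8] → [4, 2, 1, 0, 5, -1, 12, 14, 10, 8]
final swap v[6],v[9] → [4, 2, 1, 0, 5, -1, 8, 14, 10, 12]; return 6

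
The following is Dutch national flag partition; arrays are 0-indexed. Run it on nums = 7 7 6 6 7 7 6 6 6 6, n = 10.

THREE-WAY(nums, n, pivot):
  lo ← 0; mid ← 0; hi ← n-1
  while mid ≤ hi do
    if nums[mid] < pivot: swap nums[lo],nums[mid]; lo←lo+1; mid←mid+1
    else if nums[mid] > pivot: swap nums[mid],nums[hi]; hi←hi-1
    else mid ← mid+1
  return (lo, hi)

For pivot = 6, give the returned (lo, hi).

pivot = 6; lo=0, mid=0, hi=9
nums[mid]=7>6: swap nums[0],nums[9]; hi=8 → 6 7 6 6 7 7 6 6 6 7
nums[mid]=6=6: mid=1
nums[mid]=7>6: swap nums[1],nums[8]; hi=7 → 6 6 6 6 7 7 6 6 7 7
nums[mid]=6=6: mid=2
nums[mid]=6=6: mid=3
nums[mid]=6=6: mid=4
nums[mid]=7>6: swap nums[4],nums[7]; hi=6 → 6 6 6 6 6 7 6 7 7 7
nums[mid]=6=6: mid=5
nums[mid]=7>6: swap nums[5],nums[6]; hi=5 → 6 6 6 6 6 6 7 7 7 7
nums[mid]=6=6: mid=6
end: lo=0, hi=5; nums = 6 6 6 6 6 6 7 7 7 7

(0, 5)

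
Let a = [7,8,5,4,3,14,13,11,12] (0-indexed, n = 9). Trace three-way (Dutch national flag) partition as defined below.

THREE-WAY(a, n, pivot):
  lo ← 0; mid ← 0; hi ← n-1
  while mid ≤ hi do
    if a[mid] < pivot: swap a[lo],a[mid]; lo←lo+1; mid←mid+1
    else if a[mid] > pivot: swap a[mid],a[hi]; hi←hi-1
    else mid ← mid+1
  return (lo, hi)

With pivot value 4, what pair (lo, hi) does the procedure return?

pivot = 4; lo=0, mid=0, hi=8
a[mid]=7>4: swap a[0],a[8]; hi=7 → [12,8,5,4,3,14,13,11,7]
a[mid]=12>4: swap a[0],a[7]; hi=6 → [11,8,5,4,3,14,13,12,7]
a[mid]=11>4: swap a[0],a[6]; hi=5 → [13,8,5,4,3,14,11,12,7]
a[mid]=13>4: swap a[0],a[5]; hi=4 → [14,8,5,4,3,13,11,12,7]
a[mid]=14>4: swap a[0],a[4]; hi=3 → [3,8,5,4,14,13,11,12,7]
a[mid]=3<4: swap a[0],a[0]; lo=1,mid=1 → [3,8,5,4,14,13,11,12,7]
a[mid]=8>4: swap a[1],a[3]; hi=2 → [3,4,5,8,14,13,11,12,7]
a[mid]=4=4: mid=2
a[mid]=5>4: swap a[2],a[2]; hi=1 → [3,4,5,8,14,13,11,12,7]
end: lo=1, hi=1; a = [3,4,5,8,14,13,11,12,7]

(1, 1)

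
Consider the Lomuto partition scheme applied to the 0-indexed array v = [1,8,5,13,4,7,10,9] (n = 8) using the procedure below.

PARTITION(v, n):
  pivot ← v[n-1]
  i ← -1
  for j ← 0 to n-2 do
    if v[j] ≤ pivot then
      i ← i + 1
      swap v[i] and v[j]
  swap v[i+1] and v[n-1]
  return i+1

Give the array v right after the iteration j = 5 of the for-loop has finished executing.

[1,8,5,4,7,13,10,9]

pivot = v[7] = 9; i = -1
j=0: v[0]=1 ≤ 9 → i=0, swap v[0],v[0] (no change) → [1,8,5,13,4,7,10,9]
j=1: v[1]=8 ≤ 9 → i=1, swap v[1],v[1] (no change) → [1,8,5,13,4,7,10,9]
j=2: v[2]=5 ≤ 9 → i=2, swap v[2],v[2] (no change) → [1,8,5,13,4,7,10,9]
j=3: v[3]=13 > 9 → no swap
j=4: v[4]=4 ≤ 9 → i=3, swap v[3],v[4] → [1,8,5,4,13,7,10,9]
j=5: v[5]=7 ≤ 9 → i=4, swap v[4],v[5] → [1,8,5,4,7,13,10,9]
(after j=5) v = [1,8,5,4,7,13,10,9]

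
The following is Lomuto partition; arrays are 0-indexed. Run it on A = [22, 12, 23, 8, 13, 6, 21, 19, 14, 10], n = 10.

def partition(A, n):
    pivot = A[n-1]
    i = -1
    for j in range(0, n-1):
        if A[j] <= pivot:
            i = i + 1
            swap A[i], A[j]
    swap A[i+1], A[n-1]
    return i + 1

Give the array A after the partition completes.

[8, 6, 10, 22, 13, 12, 21, 19, 14, 23]

pivot = A[9] = 10; i = -1
j=0: A[0]=22 > 10 → no swap
j=1: A[1]=12 > 10 → no swap
j=2: A[2]=23 > 10 → no swap
j=3: A[3]=8 ≤ 10 → i=0, swap A[0],A[3] → [8, 12, 23, 22, 13, 6, 21, 19, 14, 10]
j=4: A[4]=13 > 10 → no swap
j=5: A[5]=6 ≤ 10 → i=1, swap A[1],A[5] → [8, 6, 23, 22, 13, 12, 21, 19, 14, 10]
j=6: A[6]=21 > 10 → no swap
j=7: A[7]=19 > 10 → no swap
j=8: A[8]=14 > 10 → no swap
final swap A[2],A[9] → [8, 6, 10, 22, 13, 12, 21, 19, 14, 23]; return 2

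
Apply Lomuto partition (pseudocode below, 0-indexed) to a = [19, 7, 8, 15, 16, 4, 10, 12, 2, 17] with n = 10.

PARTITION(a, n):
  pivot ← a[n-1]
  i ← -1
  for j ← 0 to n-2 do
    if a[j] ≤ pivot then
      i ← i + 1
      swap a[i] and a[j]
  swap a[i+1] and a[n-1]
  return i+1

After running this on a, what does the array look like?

[7, 8, 15, 16, 4, 10, 12, 2, 17, 19]

pivot=17, i=-1
j=0: 19>17, skip
j=1: 7≤17, i=0, swap(0,1) ⇒ [7, 19, 8, 15, 16, 4, 10, 12, 2, 17]
j=2: 8≤17, i=1, swap(1,2) ⇒ [7, 8, 19, 15, 16, 4, 10, 12, 2, 17]
j=3: 15≤17, i=2, swap(2,3) ⇒ [7, 8, 15, 19, 16, 4, 10, 12, 2, 17]
j=4: 16≤17, i=3, swap(3,4) ⇒ [7, 8, 15, 16, 19, 4, 10, 12, 2, 17]
j=5: 4≤17, i=4, swap(4,5) ⇒ [7, 8, 15, 16, 4, 19, 10, 12, 2, 17]
j=6: 10≤17, i=5, swap(5,6) ⇒ [7, 8, 15, 16, 4, 10, 19, 12, 2, 17]
j=7: 12≤17, i=6, swap(6,7) ⇒ [7, 8, 15, 16, 4, 10, 12, 19, 2, 17]
j=8: 2≤17, i=7, swap(7,8) ⇒ [7, 8, 15, 16, 4, 10, 12, 2, 19, 17]
swap(8,9) ⇒ [7, 8, 15, 16, 4, 10, 12, 2, 17, 19]; return 8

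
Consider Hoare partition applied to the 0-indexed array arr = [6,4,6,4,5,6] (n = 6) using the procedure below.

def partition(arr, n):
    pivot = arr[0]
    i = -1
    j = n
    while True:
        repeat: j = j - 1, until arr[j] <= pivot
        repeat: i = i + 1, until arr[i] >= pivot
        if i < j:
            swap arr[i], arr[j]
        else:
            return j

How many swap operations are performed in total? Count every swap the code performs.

pivot = arr[0] = 6; i = -1, j = 6
j→5 (arr[5]=6≤6), i→0 (arr[0]=6≥6); i<j, swap → [6,4,6,4,5,6]
j→4 (arr[4]=5≤6), i→2 (arr[2]=6≥6); i<j, swap → [6,4,5,4,6,6]
j→3, i→4; i≥j, return j=3. arr = [6,4,5,4,6,6]

2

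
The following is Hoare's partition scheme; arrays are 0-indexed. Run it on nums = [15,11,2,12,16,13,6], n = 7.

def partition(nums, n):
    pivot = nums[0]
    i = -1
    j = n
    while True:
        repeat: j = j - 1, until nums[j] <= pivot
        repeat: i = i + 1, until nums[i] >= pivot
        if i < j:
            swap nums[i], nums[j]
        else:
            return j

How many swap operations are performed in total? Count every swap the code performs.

pivot=15
j stops at 6 (6), i stops at 0 (15); swap ⇒ [6,11,2,12,16,13,15]
j stops at 5 (13), i stops at 4 (16); swap ⇒ [6,11,2,12,13,16,15]
j stops at 4, i stops at 5; i≥j ⇒ return 4. nums=[6,11,2,12,13,16,15]

2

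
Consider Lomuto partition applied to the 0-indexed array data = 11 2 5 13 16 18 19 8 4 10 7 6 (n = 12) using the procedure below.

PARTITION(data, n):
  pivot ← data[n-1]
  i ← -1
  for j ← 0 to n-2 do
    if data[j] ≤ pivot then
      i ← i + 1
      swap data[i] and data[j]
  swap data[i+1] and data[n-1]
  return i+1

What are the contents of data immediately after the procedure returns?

2 5 4 6 16 18 19 8 11 10 7 13

pivot = data[11] = 6; i = -1
j=0: data[0]=11 > 6 → no swap
j=1: data[1]=2 ≤ 6 → i=0, swap data[0],data[1] → 2 11 5 13 16 18 19 8 4 10 7 6
j=2: data[2]=5 ≤ 6 → i=1, swap data[1],data[2] → 2 5 11 13 16 18 19 8 4 10 7 6
j=3: data[3]=13 > 6 → no swap
j=4: data[4]=16 > 6 → no swap
j=5: data[5]=18 > 6 → no swap
j=6: data[6]=19 > 6 → no swap
j=7: data[7]=8 > 6 → no swap
j=8: data[8]=4 ≤ 6 → i=2, swap data[2],data[8] → 2 5 4 13 16 18 19 8 11 10 7 6
j=9: data[9]=10 > 6 → no swap
j=10: data[10]=7 > 6 → no swap
final swap data[3],data[11] → 2 5 4 6 16 18 19 8 11 10 7 13; return 3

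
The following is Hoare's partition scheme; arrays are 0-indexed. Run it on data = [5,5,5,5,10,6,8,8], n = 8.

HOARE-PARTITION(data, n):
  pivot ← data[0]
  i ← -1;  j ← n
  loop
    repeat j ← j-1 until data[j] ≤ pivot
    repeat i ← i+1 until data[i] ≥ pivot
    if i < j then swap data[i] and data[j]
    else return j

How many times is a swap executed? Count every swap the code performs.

2

pivot = data[0] = 5; i = -1, j = 8
j→3 (data[3]=5≤5), i→0 (data[0]=5≥5); i<j, swap → [5,5,5,5,10,6,8,8]
j→2 (data[2]=5≤5), i→1 (data[1]=5≥5); i<j, swap → [5,5,5,5,10,6,8,8]
j→1, i→2; i≥j, return j=1. data = [5,5,5,5,10,6,8,8]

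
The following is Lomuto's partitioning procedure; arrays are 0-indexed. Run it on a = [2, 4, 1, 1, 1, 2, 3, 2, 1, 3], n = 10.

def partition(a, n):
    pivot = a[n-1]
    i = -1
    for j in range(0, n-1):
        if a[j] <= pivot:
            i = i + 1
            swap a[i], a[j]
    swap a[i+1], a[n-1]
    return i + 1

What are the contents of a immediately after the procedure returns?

[2, 1, 1, 1, 2, 3, 2, 1, 3, 4]

pivot=3, i=-1
j=0: 2≤3, i=0, swap(0,0) ⇒ [2, 4, 1, 1, 1, 2, 3, 2, 1, 3]
j=1: 4>3, skip
j=2: 1≤3, i=1, swap(1,2) ⇒ [2, 1, 4, 1, 1, 2, 3, 2, 1, 3]
j=3: 1≤3, i=2, swap(2,3) ⇒ [2, 1, 1, 4, 1, 2, 3, 2, 1, 3]
j=4: 1≤3, i=3, swap(3,4) ⇒ [2, 1, 1, 1, 4, 2, 3, 2, 1, 3]
j=5: 2≤3, i=4, swap(4,5) ⇒ [2, 1, 1, 1, 2, 4, 3, 2, 1, 3]
j=6: 3≤3, i=5, swap(5,6) ⇒ [2, 1, 1, 1, 2, 3, 4, 2, 1, 3]
j=7: 2≤3, i=6, swap(6,7) ⇒ [2, 1, 1, 1, 2, 3, 2, 4, 1, 3]
j=8: 1≤3, i=7, swap(7,8) ⇒ [2, 1, 1, 1, 2, 3, 2, 1, 4, 3]
swap(8,9) ⇒ [2, 1, 1, 1, 2, 3, 2, 1, 3, 4]; return 8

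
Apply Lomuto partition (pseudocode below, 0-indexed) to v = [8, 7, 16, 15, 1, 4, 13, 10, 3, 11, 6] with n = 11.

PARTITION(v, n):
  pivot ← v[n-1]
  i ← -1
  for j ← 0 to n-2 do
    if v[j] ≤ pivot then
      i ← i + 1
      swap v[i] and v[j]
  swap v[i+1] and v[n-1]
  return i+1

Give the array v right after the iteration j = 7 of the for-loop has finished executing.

pivot = v[10] = 6; i = -1
j=0: v[0]=8 > 6 → no swap
j=1: v[1]=7 > 6 → no swap
j=2: v[2]=16 > 6 → no swap
j=3: v[3]=15 > 6 → no swap
j=4: v[4]=1 ≤ 6 → i=0, swap v[0],v[4] → [1, 7, 16, 15, 8, 4, 13, 10, 3, 11, 6]
j=5: v[5]=4 ≤ 6 → i=1, swap v[1],v[5] → [1, 4, 16, 15, 8, 7, 13, 10, 3, 11, 6]
j=6: v[6]=13 > 6 → no swap
j=7: v[7]=10 > 6 → no swap
(after j=7) v = [1, 4, 16, 15, 8, 7, 13, 10, 3, 11, 6]

[1, 4, 16, 15, 8, 7, 13, 10, 3, 11, 6]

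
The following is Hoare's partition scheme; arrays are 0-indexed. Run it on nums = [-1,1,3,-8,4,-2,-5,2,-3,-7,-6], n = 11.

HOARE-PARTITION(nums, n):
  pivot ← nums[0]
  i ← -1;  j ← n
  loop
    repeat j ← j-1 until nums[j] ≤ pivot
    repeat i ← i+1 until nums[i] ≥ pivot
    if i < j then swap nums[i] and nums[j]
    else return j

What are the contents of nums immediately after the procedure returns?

[-6,-7,-3,-8,-5,-2,4,2,3,1,-1]

pivot = nums[0] = -1; i = -1, j = 11
j→10 (nums[10]=-6≤-1), i→0 (nums[0]=-1≥-1); i<j, swap → [-6,1,3,-8,4,-2,-5,2,-3,-7,-1]
j→9 (nums[9]=-7≤-1), i→1 (nums[1]=1≥-1); i<j, swap → [-6,-7,3,-8,4,-2,-5,2,-3,1,-1]
j→8 (nums[8]=-3≤-1), i→2 (nums[2]=3≥-1); i<j, swap → [-6,-7,-3,-8,4,-2,-5,2,3,1,-1]
j→6 (nums[6]=-5≤-1), i→4 (nums[4]=4≥-1); i<j, swap → [-6,-7,-3,-8,-5,-2,4,2,3,1,-1]
j→5, i→6; i≥j, return j=5. nums = [-6,-7,-3,-8,-5,-2,4,2,3,1,-1]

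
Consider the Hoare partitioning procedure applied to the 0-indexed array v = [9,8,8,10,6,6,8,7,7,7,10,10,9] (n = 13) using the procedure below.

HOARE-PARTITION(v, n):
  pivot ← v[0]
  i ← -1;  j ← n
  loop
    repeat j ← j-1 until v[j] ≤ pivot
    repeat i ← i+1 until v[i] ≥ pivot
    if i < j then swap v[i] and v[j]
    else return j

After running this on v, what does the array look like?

[9,8,8,7,6,6,8,7,7,10,10,10,9]

pivot=9
j stops at 12 (9), i stops at 0 (9); swap ⇒ [9,8,8,10,6,6,8,7,7,7,10,10,9]
j stops at 9 (7), i stops at 3 (10); swap ⇒ [9,8,8,7,6,6,8,7,7,10,10,10,9]
j stops at 8, i stops at 9; i≥j ⇒ return 8. v=[9,8,8,7,6,6,8,7,7,10,10,10,9]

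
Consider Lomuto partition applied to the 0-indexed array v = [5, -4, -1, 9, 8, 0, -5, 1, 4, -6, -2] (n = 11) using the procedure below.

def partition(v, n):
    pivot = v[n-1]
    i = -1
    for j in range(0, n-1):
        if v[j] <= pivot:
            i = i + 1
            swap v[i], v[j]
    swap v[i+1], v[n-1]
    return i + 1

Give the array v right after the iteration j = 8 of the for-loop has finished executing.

[-4, -5, -1, 9, 8, 0, 5, 1, 4, -6, -2]

pivot=-2, i=-1
j=0: 5>-2, skip
j=1: -4≤-2, i=0, swap(0,1) ⇒ [-4, 5, -1, 9, 8, 0, -5, 1, 4, -6, -2]
j=2: -1>-2, skip
j=3: 9>-2, skip
j=4: 8>-2, skip
j=5: 0>-2, skip
j=6: -5≤-2, i=1, swap(1,6) ⇒ [-4, -5, -1, 9, 8, 0, 5, 1, 4, -6, -2]
j=7: 1>-2, skip
j=8: 4>-2, skip
(after j=8) v = [-4, -5, -1, 9, 8, 0, 5, 1, 4, -6, -2]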